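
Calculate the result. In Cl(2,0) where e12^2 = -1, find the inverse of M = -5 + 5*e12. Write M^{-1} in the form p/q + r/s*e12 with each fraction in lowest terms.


M = -5 + 5*e12, where e12^2 = -1.
Since M commutes with its reverse ~M = a - b*e12, M * ~M = a^2 - b^2*e12^2 = a^2 + b^2.
So M^{-1} = ~M / (a^2 + b^2) = (a - b*e12)/(a^2 + b^2).
a^2 + b^2 = 25 + 25 = 50
Scalar part = -5/50 = -1/10
Bivector coeff = -5/50 = -1/10
M^{-1} = -1/10 - 1/10*e12


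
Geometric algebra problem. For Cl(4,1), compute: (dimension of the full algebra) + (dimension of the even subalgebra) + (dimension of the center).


n = 4 + 1 = 5
Total dim = 2^5 = 32
Even subalgebra dim = 2^4 = 16
n is odd, so center dim = 2
Sum = 32 + 16 + 2 = 50


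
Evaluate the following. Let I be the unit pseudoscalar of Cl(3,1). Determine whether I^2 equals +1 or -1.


The pseudoscalar I = e1...e_n (product of all n generators) of Cl(p,q) satisfies I^2 = (-1)^(q + n(n-1)/2).
p = 3, q = 1, n = p + q = 4
n(n-1)/2 = 4 * 3 / 2 = 6
Exponent = q + n(n-1)/2 = 1 + 6 = 7
I^2 = (-1)^7 = -1


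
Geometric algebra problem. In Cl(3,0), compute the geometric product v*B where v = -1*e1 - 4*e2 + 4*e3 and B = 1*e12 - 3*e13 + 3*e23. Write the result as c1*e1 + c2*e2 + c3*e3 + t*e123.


vB has grade-1 (vector) and grade-3 (trivector) parts: vB = (v _| B) + (v ^ B).
Vector part <vB>_1:
  e1: -v2*b12 - v3*b13 = -(-4)*(1) - (4)*(-3) = 16
  e2: v1*b12 - v3*b23 = (-1)*(1) - (4)*(3) = -13
  e3: v1*b13 + v2*b23 = (-1)*(-3) + (-4)*(3) = -9
Trivector part <vB>_3:
  e123: v1*b23 - v2*b13 + v3*b12 = (-1)*(3) - (-4)*(-3) + (4)*(1) = -11
vB = 16*e1 - 13*e2 - 9*e3 - 11*e123


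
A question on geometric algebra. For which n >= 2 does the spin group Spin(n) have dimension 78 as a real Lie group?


dim Spin(n) = dim so(n) = n(n-1)/2.
Solve n(n-1)/2 = 78, i.e. n^2 - n - 156 = 0.
Discriminant = 1 + 8*78 = 625
n = (1 + sqrt(625))/2 = (1 + 25)/2 = 13


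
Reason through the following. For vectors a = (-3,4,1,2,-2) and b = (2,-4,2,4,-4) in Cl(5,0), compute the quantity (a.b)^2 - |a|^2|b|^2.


a . b = (-3)*2 + 4*(-4) + 1*2 + 2*4 + (-2)*(-4)
= -6 + (-16) + 2 + 8 + 8 = -4
|a|^2 = (-3)^2 + 4^2 + 1^2 + 2^2 + (-2)^2 = 34
|b|^2 = 2^2 + (-4)^2 + 2^2 + 4^2 + (-4)^2 = 56
(a.b)^2 = (-4)^2 = 16
|a|^2 * |b|^2 = 34 * 56 = 1904
Result = 16 - 1904 = -1888


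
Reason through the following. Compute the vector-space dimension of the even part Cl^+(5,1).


Even subalgebra dimension = 2^(n-1)
n = 5 + 1 = 6
2^(6 - 1) = 2^5 = 32
Verification: sum of C(6,k) for even k = 1 + 15 + 15 + 1 = 32
Result = 32


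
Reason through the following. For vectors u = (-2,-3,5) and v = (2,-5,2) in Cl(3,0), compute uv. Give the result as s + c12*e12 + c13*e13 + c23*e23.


In Cl(3,0): e_i^2 = 1, e_ie_j = -e_je_i for i != j.
Scalar part = u . v = (-2)*2 + (-3)*(-5) + 5*2
= -4 + 15 + 10 = 21
e12 coeff = (-2)*(-5) - (-3)*2 = 10 - (-6) = 16
e13 coeff = (-2)*2 - 5*2 = -4 - 10 = -14
e23 coeff = (-3)*2 - 5*(-5) = -6 - (-25) = 19
uv = 21 + 16*e12 - 14*e13 + 19*e23


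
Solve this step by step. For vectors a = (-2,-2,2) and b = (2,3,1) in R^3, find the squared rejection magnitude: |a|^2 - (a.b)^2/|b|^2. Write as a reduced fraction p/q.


|a|^2 = (-2)^2 + (-2)^2 + 2^2 = 12
|b|^2 = 2^2 + 3^2 + 1^2 = 14
a . b = (-2)*2 + (-2)*3 + 2*1 = -8
(a.b)^2 = (-8)^2 = 64
|rej|^2 = 12 - 64/14
= (168 - 64)/14
= 104/14
In lowest terms: 52/7


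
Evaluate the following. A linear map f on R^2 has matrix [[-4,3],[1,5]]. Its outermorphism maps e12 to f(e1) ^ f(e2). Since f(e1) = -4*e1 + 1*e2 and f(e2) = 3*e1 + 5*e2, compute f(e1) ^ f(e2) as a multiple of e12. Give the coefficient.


The outermorphism of a linear map f sends e1^e2 to f(e1)^f(e2).
f(e1) = -4*e1 + 1*e2
f(e2) = 3*e1 + 5*e2
f(e1) ^ f(e2) = (-4*e1 + 1*e2) ^ (3*e1 + 5*e2)
= (-4)*5*e12 + 1*3*e21
= (-20 - 3)*e12
= -23*e12
Coefficient = -23


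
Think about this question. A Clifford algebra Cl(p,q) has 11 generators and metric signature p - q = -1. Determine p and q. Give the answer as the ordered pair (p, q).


We need p + q = 11 and p - q = -1.
Adding: 2p = 11 + (-1) = 10, so p = 5.
Then q = 11 - 5 = 6.
(p, q) = (5, 6)


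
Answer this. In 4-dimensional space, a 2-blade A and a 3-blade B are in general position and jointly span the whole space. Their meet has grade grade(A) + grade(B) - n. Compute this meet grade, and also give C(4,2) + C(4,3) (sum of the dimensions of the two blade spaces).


Meet grade = grade(A) + grade(B) - n
= 2 + 3 - 4 = 1
C(4,2) = 6
C(4,3) = 4
dim_A + dim_B = 6 + 4 = 10


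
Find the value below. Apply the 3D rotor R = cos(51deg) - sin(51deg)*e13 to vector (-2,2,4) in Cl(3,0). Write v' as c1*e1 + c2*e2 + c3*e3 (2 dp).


Rotor R = cos(51deg) - sin(51deg)*e13
Rotation angle theta = 2 * 51 = 102 degrees in the e13 plane (e1 -> e3).
The component perpendicular to the plane (e2) is invariant: v'_2 = v2 = 2.00
cos(102deg) = -0.2079, sin(102deg) = 0.9781
v'_1 = v1*cos(theta) - v3*sin(theta) = -2*(-0.2079) - 4*0.9781 = -3.50
v'_3 = v1*sin(theta) + v3*cos(theta) = -2*0.9781 + 4*(-0.2079) = -2.79
v' = -3.50*e1 + 2.00*e2 - 2.79*e3


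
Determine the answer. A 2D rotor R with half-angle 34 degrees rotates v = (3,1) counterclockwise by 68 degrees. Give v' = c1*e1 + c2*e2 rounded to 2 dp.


Rotor R = cos(34deg) - sin(34deg)*e12
Rotation angle theta = 2 * 34 = 68 degrees
v' = R*v*~R rotates v by theta.
cos(68deg) = 0.3746, sin(68deg) = 0.9272
v'_1 = 3*cos(68deg) - 1*sin(68deg)
= 3*0.3746 - 1*0.9272
= 0.20
v'_2 = 3*sin(68deg) + 1*cos(68deg)
= 3*0.9272 + 1*0.3746
= 3.16
v' = 0.20*e1 + 3.16*e2


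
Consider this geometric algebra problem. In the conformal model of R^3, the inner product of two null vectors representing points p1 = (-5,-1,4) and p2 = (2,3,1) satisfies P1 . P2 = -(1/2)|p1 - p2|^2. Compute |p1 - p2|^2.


p1 - p2 = (-7, -4, 3)
|p1 - p2|^2 = (-7)^2 + (-4)^2 + 3^2
= 49 + 16 + 9
= 74


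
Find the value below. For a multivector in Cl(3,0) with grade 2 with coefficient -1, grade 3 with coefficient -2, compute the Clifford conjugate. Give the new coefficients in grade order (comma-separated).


Clifford conjugate sign for grade k: (-1)^(k(k+1)/2)
Grade 2: (-1)^(2*3/2) = (-1)^3 = -1, coeff -1 -> 1
Grade 3: (-1)^(3*4/2) = (-1)^6 = 1, coeff -2 -> -2
Conjugated coefficients: 1, -2


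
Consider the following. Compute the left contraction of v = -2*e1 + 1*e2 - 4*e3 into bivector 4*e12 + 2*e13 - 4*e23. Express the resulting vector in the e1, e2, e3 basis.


Left contraction v _| B = <vB>_1 (grade-1 part of the geometric product vB).
Using e1_|e12 = e2, e2_|e12 = -e1, e1_|e13 = e3, e3_|e13 = -e1, e2_|e23 = e3, e3_|e23 = -e2:
e1 coeff: -v2*b12 - v3*b13 = -(1)*(4) - (-4)*(2) = 4
e2 coeff: v1*b12 - v3*b23 = (-2)*(4) - (-4)*(-4) = -24
e3 coeff: v1*b13 + v2*b23 = (-2)*(2) + (1)*(-4) = -8
v _| B = 4*e1 - 24*e2 - 8*e3


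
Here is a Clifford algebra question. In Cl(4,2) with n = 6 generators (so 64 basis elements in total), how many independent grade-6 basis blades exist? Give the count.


Number of grade-k basis blades in Cl(p,q) with n = p + q is C(n, k).
n = 4 + 2 = 6
C(6, 6) = 6! / (6! * 0!)
= 720 / (720 * 1)
= 1


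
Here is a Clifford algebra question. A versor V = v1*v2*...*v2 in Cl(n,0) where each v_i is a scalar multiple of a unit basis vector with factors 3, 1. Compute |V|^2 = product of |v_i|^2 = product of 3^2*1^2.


Each vector v_i has |v_i|^2 = s_i^2
Squared scales: 3^2 = 9, 1^2 = 1
|V|^2 = 9 * 1
= 9


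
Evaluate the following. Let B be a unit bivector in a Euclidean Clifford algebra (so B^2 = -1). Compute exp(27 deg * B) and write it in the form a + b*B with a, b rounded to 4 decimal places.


For a unit bivector B with B^2 = -1, the exponential series gives
e^(theta*B) = cos(theta) + sin(theta)*B (the GA analogue of Euler's formula).
theta = 27 degrees = 0.471239 rad
cos(27 deg) = 0.8910
sin(27 deg) = 0.4540
exp(theta*B) = 0.8910 + 0.4540*B


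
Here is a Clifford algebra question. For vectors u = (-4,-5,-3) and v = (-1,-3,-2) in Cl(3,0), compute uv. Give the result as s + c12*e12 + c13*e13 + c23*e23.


In Cl(3,0): e_i^2 = 1, e_ie_j = -e_je_i for i != j.
Scalar part = u . v = (-4)*(-1) + (-5)*(-3) + (-3)*(-2)
= 4 + 15 + 6 = 25
e12 coeff = (-4)*(-3) - (-5)*(-1) = 12 - 5 = 7
e13 coeff = (-4)*(-2) - (-3)*(-1) = 8 - 3 = 5
e23 coeff = (-5)*(-2) - (-3)*(-3) = 10 - 9 = 1
uv = 25 + 7*e12 + 5*e13 + 1*e23


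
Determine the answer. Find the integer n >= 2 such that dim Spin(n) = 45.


dim Spin(n) = dim so(n) = n(n-1)/2.
Solve n(n-1)/2 = 45, i.e. n^2 - n - 90 = 0.
Discriminant = 1 + 8*45 = 361
n = (1 + sqrt(361))/2 = (1 + 19)/2 = 10


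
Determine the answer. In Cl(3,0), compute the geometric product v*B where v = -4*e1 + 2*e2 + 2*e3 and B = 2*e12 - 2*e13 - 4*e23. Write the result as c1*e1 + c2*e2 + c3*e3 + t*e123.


vB has grade-1 (vector) and grade-3 (trivector) parts: vB = (v _| B) + (v ^ B).
Vector part <vB>_1:
  e1: -v2*b12 - v3*b13 = -(2)*(2) - (2)*(-2) = 0
  e2: v1*b12 - v3*b23 = (-4)*(2) - (2)*(-4) = 0
  e3: v1*b13 + v2*b23 = (-4)*(-2) + (2)*(-4) = 0
Trivector part <vB>_3:
  e123: v1*b23 - v2*b13 + v3*b12 = (-4)*(-4) - (2)*(-2) + (2)*(2) = 24
vB = 0*e1 + 0*e2 + 0*e3 + 24*e123


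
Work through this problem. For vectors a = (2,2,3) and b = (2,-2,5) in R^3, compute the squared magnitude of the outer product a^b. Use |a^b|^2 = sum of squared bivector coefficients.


a wedge b = (a1*b2 - a2*b1)*e12 + (a1*b3 - a3*b1)*e13 + (a2*b3 - a3*b2)*e23
e12 coeff: 2*(-2) - 2*2 = -4 - 4 = -8
e13 coeff: 2*5 - 3*2 = 10 - 6 = 4
e23 coeff: 2*5 - 3*(-2) = 10 - (-6) = 16
|a wedge b|^2 = (-8)^2 + 4^2 + 16^2
= 64 + 16 + 256
= 336


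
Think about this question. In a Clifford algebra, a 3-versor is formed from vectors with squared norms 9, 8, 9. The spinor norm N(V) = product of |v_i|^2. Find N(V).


Spinor norm N(V) = |v1|^2 * |v2|^2 * ... * |v3|^2
= 9 * 8 * 9
Running product: 9, 72, 648
N(V) = 648


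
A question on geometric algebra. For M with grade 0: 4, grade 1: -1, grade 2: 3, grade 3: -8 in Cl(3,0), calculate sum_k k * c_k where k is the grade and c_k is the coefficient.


Grade-weighted sum = sum of grade_k * coefficient_k
0*4 = 0
1*(-1) = -1
2*3 = 6
3*(-8) = -24
Total = 0 + (-1) + 6 + (-24) = -19


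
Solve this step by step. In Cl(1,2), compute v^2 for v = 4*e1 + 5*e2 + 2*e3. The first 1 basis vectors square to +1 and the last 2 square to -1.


v^2 = sum of c_i^2 * e_i^2
Positive signature terms (e_i^2 = +1): 4^2 = 16
Negative signature terms (e_j^2 = -1): 5^2 + 2^2 = 29
v^2 = 16 - 29 = -13


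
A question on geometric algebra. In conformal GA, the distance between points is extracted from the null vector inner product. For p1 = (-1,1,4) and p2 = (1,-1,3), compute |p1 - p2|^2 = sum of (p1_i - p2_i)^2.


p1 - p2 = (-2, 2, 1)
|p1 - p2|^2 = (-2)^2 + 2^2 + 1^2
= 4 + 4 + 1
= 9


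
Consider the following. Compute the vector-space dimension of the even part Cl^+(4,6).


Even subalgebra dimension = 2^(n-1)
n = 4 + 6 = 10
2^(10 - 1) = 2^9 = 512
Verification: sum of C(10,k) for even k = 1 + 45 + 210 + 210 + 45 + 1 = 512
Result = 512


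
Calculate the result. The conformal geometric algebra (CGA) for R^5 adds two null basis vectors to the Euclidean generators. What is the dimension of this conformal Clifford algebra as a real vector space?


The conformal model of R^5 uses Cl(6,1): the 5 Euclidean generators plus two extra orthogonal generators e+ (e+^2 = +1) and e- (e-^2 = -1), from which the null vectors e0, einf are built.
Number of generators m = 5 + 2 = 7.
dim Cl(p,q) = 2^m = 2^7 = 128


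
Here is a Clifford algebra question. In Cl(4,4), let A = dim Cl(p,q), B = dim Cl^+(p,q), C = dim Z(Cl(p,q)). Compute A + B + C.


n = 4 + 4 = 8
Total dim = 2^8 = 256
Even subalgebra dim = 2^7 = 128
n is even, so center dim = 1
Sum = 256 + 128 + 1 = 385


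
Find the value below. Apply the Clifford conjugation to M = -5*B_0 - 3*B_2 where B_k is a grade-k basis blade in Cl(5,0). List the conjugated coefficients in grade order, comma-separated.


Clifford conjugate sign for grade k: (-1)^(k(k+1)/2)
Grade 0: (-1)^(0*1/2) = (-1)^0 = 1, coeff -5 -> -5
Grade 2: (-1)^(2*3/2) = (-1)^3 = -1, coeff -3 -> 3
Conjugated coefficients: -5, 3


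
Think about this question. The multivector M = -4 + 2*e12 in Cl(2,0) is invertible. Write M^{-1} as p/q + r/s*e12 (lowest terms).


M = -4 + 2*e12, where e12^2 = -1.
Since M commutes with its reverse ~M = a - b*e12, M * ~M = a^2 - b^2*e12^2 = a^2 + b^2.
So M^{-1} = ~M / (a^2 + b^2) = (a - b*e12)/(a^2 + b^2).
a^2 + b^2 = 16 + 4 = 20
Scalar part = -4/20 = -1/5
Bivector coeff = -2/20 = -1/10
M^{-1} = -1/5 - 1/10*e12


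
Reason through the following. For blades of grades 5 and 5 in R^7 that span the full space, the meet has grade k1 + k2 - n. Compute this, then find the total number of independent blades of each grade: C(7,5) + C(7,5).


Meet grade = grade(A) + grade(B) - n
= 5 + 5 - 7 = 3
C(7,5) = 21
C(7,5) = 21
dim_A + dim_B = 21 + 21 = 42


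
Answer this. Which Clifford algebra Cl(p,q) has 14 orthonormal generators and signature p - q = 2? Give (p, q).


We need p + q = 14 and p - q = 2.
Adding: 2p = 14 + 2 = 16, so p = 8.
Then q = 14 - 8 = 6.
(p, q) = (8, 6)


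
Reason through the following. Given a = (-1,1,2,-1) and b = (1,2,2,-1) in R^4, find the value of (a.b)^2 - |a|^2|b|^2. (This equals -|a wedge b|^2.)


a . b = (-1)*1 + 1*2 + 2*2 + (-1)*(-1)
= -1 + 2 + 4 + 1 = 6
|a|^2 = (-1)^2 + 1^2 + 2^2 + (-1)^2 = 7
|b|^2 = 1^2 + 2^2 + 2^2 + (-1)^2 = 10
(a.b)^2 = 6^2 = 36
|a|^2 * |b|^2 = 7 * 10 = 70
Result = 36 - 70 = -34


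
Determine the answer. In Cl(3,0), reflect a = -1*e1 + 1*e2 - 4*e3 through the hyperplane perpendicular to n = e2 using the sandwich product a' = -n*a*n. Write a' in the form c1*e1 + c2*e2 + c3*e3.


Reflection formula: a' = -n*a*n, with n = e2 (unit vector, n^2 = 1).
For reflection through hyperplane perp to e2:
The component along e2 flips sign, others stay.
a = (-1, 1, -4)
a' = (-1, -1, -4)
a' = -1*e1 - 1*e2 - 4*e3


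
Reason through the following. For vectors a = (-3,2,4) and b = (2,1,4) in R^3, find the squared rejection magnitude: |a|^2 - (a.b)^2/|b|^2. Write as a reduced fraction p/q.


|a|^2 = (-3)^2 + 2^2 + 4^2 = 29
|b|^2 = 2^2 + 1^2 + 4^2 = 21
a . b = (-3)*2 + 2*1 + 4*4 = 12
(a.b)^2 = 12^2 = 144
|rej|^2 = 29 - 144/21
= (609 - 144)/21
= 465/21
In lowest terms: 155/7


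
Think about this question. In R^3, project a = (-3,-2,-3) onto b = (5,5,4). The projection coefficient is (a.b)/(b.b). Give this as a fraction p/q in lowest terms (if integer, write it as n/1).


Projection coefficient = (a . b) / (b . b)
a . b = (-3)*5 + (-2)*5 + (-3)*4
= -15 + (-10) + (-12) = -37
b . b = 5^2 + 5^2 + 4^2
= 25 + 25 + 16 = 66
Coefficient = -37/66
In lowest terms: -37/66


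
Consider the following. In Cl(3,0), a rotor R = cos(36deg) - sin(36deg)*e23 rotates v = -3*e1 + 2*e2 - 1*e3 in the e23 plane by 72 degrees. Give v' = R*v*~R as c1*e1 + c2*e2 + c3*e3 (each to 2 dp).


Rotor R = cos(36deg) - sin(36deg)*e23
Rotation angle theta = 2 * 36 = 72 degrees in the e23 plane (e2 -> e3).
The component perpendicular to the plane (e1) is invariant: v'_1 = v1 = -3.00
cos(72deg) = 0.3090, sin(72deg) = 0.9511
v'_2 = v2*cos(theta) - v3*sin(theta) = 2*0.3090 - (-1)*0.9511 = 1.57
v'_3 = v2*sin(theta) + v3*cos(theta) = 2*0.9511 + (-1)*0.3090 = 1.59
v' = -3.00*e1 + 1.57*e2 + 1.59*e3


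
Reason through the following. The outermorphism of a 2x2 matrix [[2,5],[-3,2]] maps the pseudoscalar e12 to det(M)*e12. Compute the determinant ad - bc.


The outermorphism of a linear map f sends e1^e2 to f(e1)^f(e2).
f(e1) = 2*e1 - 3*e2
f(e2) = 5*e1 + 2*e2
f(e1) ^ f(e2) = (2*e1 - 3*e2) ^ (5*e1 + 2*e2)
= 2*2*e12 + (-3)*5*e21
= (4 - (-15))*e12
= 19*e12
Coefficient = 19


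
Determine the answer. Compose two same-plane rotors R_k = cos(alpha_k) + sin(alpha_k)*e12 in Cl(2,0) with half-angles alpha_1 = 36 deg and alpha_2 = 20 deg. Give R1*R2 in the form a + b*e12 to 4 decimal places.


Same-plane rotors commute and their half-angles add:
R1*R2 = cos(a1 + a2) + sin(a1 + a2)*e12.
a1 + a2 = 36 + 20 = 56 deg
cos(56 deg) = 0.5592
sin(56 deg) = 0.8290
R1*R2 = 0.5592 + 0.8290*e12


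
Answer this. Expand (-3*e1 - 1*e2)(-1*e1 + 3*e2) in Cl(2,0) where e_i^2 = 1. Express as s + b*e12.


Expand: (-3*e1 - 1*e2)(-1*e1 + 3*e2)
= (-3)*(-1)*e1e1 + (-3)*3*e1e2 + (-1)*(-1)*e2e1 + (-1)*3*e2e2
Using e1^2 = e2^2 = 1, e2e1 = -e1e2:
Scalar part s = (-3)*(-1) + (-1)*3 = 3 + (-3) = 0
Bivector part b = (-3)*3 - (-1)*(-1) = -9 - 1 = -10
uv = 0 - 10*e12


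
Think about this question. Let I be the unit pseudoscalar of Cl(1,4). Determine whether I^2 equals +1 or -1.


The pseudoscalar I = e1...e_n (product of all n generators) of Cl(p,q) satisfies I^2 = (-1)^(q + n(n-1)/2).
p = 1, q = 4, n = p + q = 5
n(n-1)/2 = 5 * 4 / 2 = 10
Exponent = q + n(n-1)/2 = 4 + 10 = 14
I^2 = (-1)^14 = +1


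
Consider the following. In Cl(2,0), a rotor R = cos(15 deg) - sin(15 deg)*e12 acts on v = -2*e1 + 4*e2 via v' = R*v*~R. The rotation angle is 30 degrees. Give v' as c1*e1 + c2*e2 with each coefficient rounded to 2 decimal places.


Rotor R = cos(15deg) - sin(15deg)*e12
Rotation angle theta = 2 * 15 = 30 degrees
v' = R*v*~R rotates v by theta.
cos(30deg) = 0.8660, sin(30deg) = 0.5000
v'_1 = -2*cos(30deg) - 4*sin(30deg)
= -2*0.8660 - 4*0.5000
= -3.73
v'_2 = -2*sin(30deg) + 4*cos(30deg)
= -2*0.5000 + 4*0.8660
= 2.46
v' = -3.73*e1 + 2.46*e2


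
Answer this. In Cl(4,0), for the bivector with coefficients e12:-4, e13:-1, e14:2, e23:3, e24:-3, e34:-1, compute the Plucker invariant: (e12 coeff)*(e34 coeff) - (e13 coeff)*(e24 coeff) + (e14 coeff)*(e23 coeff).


Plucker relation: af - be + cd
a*f = (-4)*(-1) = 4
b*e = (-1)*(-3) = 3
c*d = 2*3 = 6
af - be + cd = 4 - 3 + 6
= 7


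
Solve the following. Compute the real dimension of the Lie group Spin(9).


Spin(n) double-covers SO(n); both have Lie algebra so(n) of dimension n(n-1)/2.
n = 9
n(n-1) = 9 * 8 = 72
dim Spin(9) = 72/2 = 36


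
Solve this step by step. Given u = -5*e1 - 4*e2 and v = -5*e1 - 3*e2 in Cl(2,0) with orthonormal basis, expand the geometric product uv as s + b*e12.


Expand: (-5*e1 - 4*e2)(-5*e1 - 3*e2)
= (-5)*(-5)*e1e1 + (-5)*(-3)*e1e2 + (-4)*(-5)*e2e1 + (-4)*(-3)*e2e2
Using e1^2 = e2^2 = 1, e2e1 = -e1e2:
Scalar part s = (-5)*(-5) + (-4)*(-3) = 25 + 12 = 37
Bivector part b = (-5)*(-3) - (-4)*(-5) = 15 - 20 = -5
uv = 37 - 5*e12


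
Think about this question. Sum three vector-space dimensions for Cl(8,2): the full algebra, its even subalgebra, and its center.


n = 8 + 2 = 10
Total dim = 2^10 = 1024
Even subalgebra dim = 2^9 = 512
n is even, so center dim = 1
Sum = 1024 + 512 + 1 = 1537


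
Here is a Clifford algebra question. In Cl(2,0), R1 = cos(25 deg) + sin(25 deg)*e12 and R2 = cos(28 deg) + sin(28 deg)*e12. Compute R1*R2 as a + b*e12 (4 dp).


Same-plane rotors commute and their half-angles add:
R1*R2 = cos(a1 + a2) + sin(a1 + a2)*e12.
a1 + a2 = 25 + 28 = 53 deg
cos(53 deg) = 0.6018
sin(53 deg) = 0.7986
R1*R2 = 0.6018 + 0.7986*e12


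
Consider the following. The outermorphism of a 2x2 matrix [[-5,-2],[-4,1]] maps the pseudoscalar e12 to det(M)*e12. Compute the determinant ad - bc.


The outermorphism of a linear map f sends e1^e2 to f(e1)^f(e2).
f(e1) = -5*e1 - 4*e2
f(e2) = -2*e1 + 1*e2
f(e1) ^ f(e2) = (-5*e1 - 4*e2) ^ (-2*e1 + 1*e2)
= (-5)*1*e12 + (-4)*(-2)*e21
= (-5 - 8)*e12
= -13*e12
Coefficient = -13


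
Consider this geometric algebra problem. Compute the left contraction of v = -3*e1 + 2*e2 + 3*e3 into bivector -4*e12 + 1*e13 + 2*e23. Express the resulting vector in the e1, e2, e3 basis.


Left contraction v _| B = <vB>_1 (grade-1 part of the geometric product vB).
Using e1_|e12 = e2, e2_|e12 = -e1, e1_|e13 = e3, e3_|e13 = -e1, e2_|e23 = e3, e3_|e23 = -e2:
e1 coeff: -v2*b12 - v3*b13 = -(2)*(-4) - (3)*(1) = 5
e2 coeff: v1*b12 - v3*b23 = (-3)*(-4) - (3)*(2) = 6
e3 coeff: v1*b13 + v2*b23 = (-3)*(1) + (2)*(2) = 1
v _| B = 5*e1 + 6*e2 + 1*e3


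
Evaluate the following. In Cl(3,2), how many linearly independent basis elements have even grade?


Even subalgebra dimension = 2^(n-1)
n = 3 + 2 = 5
2^(5 - 1) = 2^4 = 16
Verification: sum of C(5,k) for even k = 1 + 10 + 5 = 16
Result = 16


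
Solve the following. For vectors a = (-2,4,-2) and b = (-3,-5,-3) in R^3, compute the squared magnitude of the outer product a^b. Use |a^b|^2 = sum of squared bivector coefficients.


a wedge b = (a1*b2 - a2*b1)*e12 + (a1*b3 - a3*b1)*e13 + (a2*b3 - a3*b2)*e23
e12 coeff: (-2)*(-5) - 4*(-3) = 10 - (-12) = 22
e13 coeff: (-2)*(-3) - (-2)*(-3) = 6 - 6 = 0
e23 coeff: 4*(-3) - (-2)*(-5) = -12 - 10 = -22
|a wedge b|^2 = 22^2 + 0^2 + (-22)^2
= 484 + 0 + 484
= 968


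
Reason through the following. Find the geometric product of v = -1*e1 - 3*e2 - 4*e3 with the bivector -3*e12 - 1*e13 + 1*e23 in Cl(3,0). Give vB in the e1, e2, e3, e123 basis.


vB has grade-1 (vector) and grade-3 (trivector) parts: vB = (v _| B) + (v ^ B).
Vector part <vB>_1:
  e1: -v2*b12 - v3*b13 = -(-3)*(-3) - (-4)*(-1) = -13
  e2: v1*b12 - v3*b23 = (-1)*(-3) - (-4)*(1) = 7
  e3: v1*b13 + v2*b23 = (-1)*(-1) + (-3)*(1) = -2
Trivector part <vB>_3:
  e123: v1*b23 - v2*b13 + v3*b12 = (-1)*(1) - (-3)*(-1) + (-4)*(-3) = 8
vB = -13*e1 + 7*e2 - 2*e3 + 8*e123


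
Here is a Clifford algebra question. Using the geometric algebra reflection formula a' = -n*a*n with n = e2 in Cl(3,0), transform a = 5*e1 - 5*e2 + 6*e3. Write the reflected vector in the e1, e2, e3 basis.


Reflection formula: a' = -n*a*n, with n = e2 (unit vector, n^2 = 1).
For reflection through hyperplane perp to e2:
The component along e2 flips sign, others stay.
a = (5, -5, 6)
a' = (5, 5, 6)
a' = 5*e1 + 5*e2 + 6*e3


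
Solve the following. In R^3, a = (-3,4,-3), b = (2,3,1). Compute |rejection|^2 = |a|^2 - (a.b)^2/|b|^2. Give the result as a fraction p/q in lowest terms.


|a|^2 = (-3)^2 + 4^2 + (-3)^2 = 34
|b|^2 = 2^2 + 3^2 + 1^2 = 14
a . b = (-3)*2 + 4*3 + (-3)*1 = 3
(a.b)^2 = 3^2 = 9
|rej|^2 = 34 - 9/14
= (476 - 9)/14
= 467/14
In lowest terms: 467/14


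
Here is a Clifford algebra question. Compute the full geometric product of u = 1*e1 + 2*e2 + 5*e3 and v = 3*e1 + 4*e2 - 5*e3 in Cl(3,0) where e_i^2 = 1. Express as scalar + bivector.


In Cl(3,0): e_i^2 = 1, e_ie_j = -e_je_i for i != j.
Scalar part = u . v = 1*3 + 2*4 + 5*(-5)
= 3 + 8 + (-25) = -14
e12 coeff = 1*4 - 2*3 = 4 - 6 = -2
e13 coeff = 1*(-5) - 5*3 = -5 - 15 = -20
e23 coeff = 2*(-5) - 5*4 = -10 - 20 = -30
uv = -14 - 2*e12 - 20*e13 - 30*e23


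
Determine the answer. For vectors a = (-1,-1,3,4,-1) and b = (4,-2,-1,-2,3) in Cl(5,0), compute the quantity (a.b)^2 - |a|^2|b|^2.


a . b = (-1)*4 + (-1)*(-2) + 3*(-1) + 4*(-2) + (-1)*3
= -4 + 2 + (-3) + (-8) + (-3) = -16
|a|^2 = (-1)^2 + (-1)^2 + 3^2 + 4^2 + (-1)^2 = 28
|b|^2 = 4^2 + (-2)^2 + (-1)^2 + (-2)^2 + 3^2 = 34
(a.b)^2 = (-16)^2 = 256
|a|^2 * |b|^2 = 28 * 34 = 952
Result = 256 - 952 = -696


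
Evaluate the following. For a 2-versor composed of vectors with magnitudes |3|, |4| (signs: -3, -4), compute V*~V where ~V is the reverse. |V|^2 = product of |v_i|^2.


Each vector v_i has |v_i|^2 = s_i^2
Squared scales: (-3)^2 = 9, (-4)^2 = 16
|V|^2 = 9 * 16
= 144


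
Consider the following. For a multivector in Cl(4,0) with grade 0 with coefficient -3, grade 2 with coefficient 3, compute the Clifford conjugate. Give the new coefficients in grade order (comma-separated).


Clifford conjugate sign for grade k: (-1)^(k(k+1)/2)
Grade 0: (-1)^(0*1/2) = (-1)^0 = 1, coeff -3 -> -3
Grade 2: (-1)^(2*3/2) = (-1)^3 = -1, coeff 3 -> -3
Conjugated coefficients: -3, -3


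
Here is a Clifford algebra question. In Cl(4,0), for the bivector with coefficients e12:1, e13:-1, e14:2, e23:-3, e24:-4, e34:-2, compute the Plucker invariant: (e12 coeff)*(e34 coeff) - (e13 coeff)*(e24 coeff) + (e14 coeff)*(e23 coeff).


Plucker relation: af - be + cd
a*f = 1*(-2) = -2
b*e = (-1)*(-4) = 4
c*d = 2*(-3) = -6
af - be + cd = -2 - 4 + (-6)
= -12


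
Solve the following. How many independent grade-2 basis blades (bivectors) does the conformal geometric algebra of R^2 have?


The conformal model of R^2 uses Cl(3,1) with m = 2 + 2 = 4 generators.
Number of grade-2 blades = C(m, 2) = C(4, 2)
= 4*3/2 = 6


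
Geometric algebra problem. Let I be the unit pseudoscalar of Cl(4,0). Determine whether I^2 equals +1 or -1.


The pseudoscalar I = e1...e_n (product of all n generators) of Cl(p,q) satisfies I^2 = (-1)^(q + n(n-1)/2).
p = 4, q = 0, n = p + q = 4
n(n-1)/2 = 4 * 3 / 2 = 6
Exponent = q + n(n-1)/2 = 0 + 6 = 6
I^2 = (-1)^6 = +1


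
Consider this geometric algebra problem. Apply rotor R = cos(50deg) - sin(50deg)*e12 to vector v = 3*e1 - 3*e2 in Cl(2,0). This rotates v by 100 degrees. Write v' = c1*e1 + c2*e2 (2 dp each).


Rotor R = cos(50deg) - sin(50deg)*e12
Rotation angle theta = 2 * 50 = 100 degrees
v' = R*v*~R rotates v by theta.
cos(100deg) = -0.1736, sin(100deg) = 0.9848
v'_1 = 3*cos(100deg) - (-3)*sin(100deg)
= 3*(-0.1736) - (-3)*0.9848
= 2.43
v'_2 = 3*sin(100deg) + (-3)*cos(100deg)
= 3*0.9848 + (-3)*(-0.1736)
= 3.48
v' = 2.43*e1 + 3.48*e2


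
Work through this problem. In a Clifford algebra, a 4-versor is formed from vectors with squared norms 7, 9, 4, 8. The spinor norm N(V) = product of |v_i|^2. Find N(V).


Spinor norm N(V) = |v1|^2 * |v2|^2 * ... * |v4|^2
= 7 * 9 * 4 * 8
Running product: 7, 63, 252, 2016
N(V) = 2016


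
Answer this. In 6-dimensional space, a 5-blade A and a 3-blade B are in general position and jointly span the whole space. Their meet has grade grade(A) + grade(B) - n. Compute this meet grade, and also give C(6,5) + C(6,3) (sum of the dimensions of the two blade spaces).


Meet grade = grade(A) + grade(B) - n
= 5 + 3 - 6 = 2
C(6,5) = 6
C(6,3) = 20
dim_A + dim_B = 6 + 20 = 26


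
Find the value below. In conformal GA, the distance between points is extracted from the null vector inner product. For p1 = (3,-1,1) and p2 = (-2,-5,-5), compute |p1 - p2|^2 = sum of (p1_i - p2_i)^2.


p1 - p2 = (5, 4, 6)
|p1 - p2|^2 = 5^2 + 4^2 + 6^2
= 25 + 16 + 36
= 77


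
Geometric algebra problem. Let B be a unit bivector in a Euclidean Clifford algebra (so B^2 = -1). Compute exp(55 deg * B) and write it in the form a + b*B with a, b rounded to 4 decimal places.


For a unit bivector B with B^2 = -1, the exponential series gives
e^(theta*B) = cos(theta) + sin(theta)*B (the GA analogue of Euler's formula).
theta = 55 degrees = 0.959931 rad
cos(55 deg) = 0.5736
sin(55 deg) = 0.8192
exp(theta*B) = 0.5736 + 0.8192*B


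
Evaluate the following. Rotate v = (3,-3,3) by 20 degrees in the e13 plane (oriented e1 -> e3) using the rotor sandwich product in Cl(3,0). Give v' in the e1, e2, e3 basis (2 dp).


Rotor R = cos(10deg) - sin(10deg)*e13
Rotation angle theta = 2 * 10 = 20 degrees in the e13 plane (e1 -> e3).
The component perpendicular to the plane (e2) is invariant: v'_2 = v2 = -3.00
cos(20deg) = 0.9397, sin(20deg) = 0.3420
v'_1 = v1*cos(theta) - v3*sin(theta) = 3*0.9397 - 3*0.3420 = 1.79
v'_3 = v1*sin(theta) + v3*cos(theta) = 3*0.3420 + 3*0.9397 = 3.85
v' = 1.79*e1 - 3.00*e2 + 3.85*e3


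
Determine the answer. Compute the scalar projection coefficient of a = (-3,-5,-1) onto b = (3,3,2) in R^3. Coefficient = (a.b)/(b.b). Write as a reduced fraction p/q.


Projection coefficient = (a . b) / (b . b)
a . b = (-3)*3 + (-5)*3 + (-1)*2
= -9 + (-15) + (-2) = -26
b . b = 3^2 + 3^2 + 2^2
= 9 + 9 + 4 = 22
Coefficient = -26/22
In lowest terms: -13/11


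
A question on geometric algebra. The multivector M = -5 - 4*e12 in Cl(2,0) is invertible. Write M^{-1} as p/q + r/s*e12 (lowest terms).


M = -5 - 4*e12, where e12^2 = -1.
Since M commutes with its reverse ~M = a - b*e12, M * ~M = a^2 - b^2*e12^2 = a^2 + b^2.
So M^{-1} = ~M / (a^2 + b^2) = (a - b*e12)/(a^2 + b^2).
a^2 + b^2 = 25 + 16 = 41
Scalar part = -5/41 = -5/41
Bivector coeff = 4/41 = 4/41
M^{-1} = -5/41 + 4/41*e12


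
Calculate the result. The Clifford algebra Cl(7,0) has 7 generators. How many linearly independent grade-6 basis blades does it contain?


Number of grade-k basis blades in Cl(p,q) with n = p + q is C(n, k).
n = 7 + 0 = 7
C(7, 6) = 7! / (6! * 1!)
= 5040 / (720 * 1)
= 7


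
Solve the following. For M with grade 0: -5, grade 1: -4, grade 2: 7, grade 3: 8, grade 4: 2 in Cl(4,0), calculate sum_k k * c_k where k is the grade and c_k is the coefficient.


Grade-weighted sum = sum of grade_k * coefficient_k
0*(-5) = 0
1*(-4) = -4
2*7 = 14
3*8 = 24
4*2 = 8
Total = 0 + (-4) + 14 + 24 + 8 = 42


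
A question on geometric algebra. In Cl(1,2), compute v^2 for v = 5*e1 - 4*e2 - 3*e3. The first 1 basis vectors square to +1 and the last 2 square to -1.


v^2 = sum of c_i^2 * e_i^2
Positive signature terms (e_i^2 = +1): 5^2 = 25
Negative signature terms (e_j^2 = -1): (-4)^2 + (-3)^2 = 25
v^2 = 25 - 25 = 0


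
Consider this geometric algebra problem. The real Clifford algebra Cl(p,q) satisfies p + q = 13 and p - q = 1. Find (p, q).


We need p + q = 13 and p - q = 1.
Adding: 2p = 13 + 1 = 14, so p = 7.
Then q = 13 - 7 = 6.
(p, q) = (7, 6)


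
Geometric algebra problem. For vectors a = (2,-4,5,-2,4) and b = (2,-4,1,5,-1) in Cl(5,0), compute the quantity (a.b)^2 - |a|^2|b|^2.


a . b = 2*2 + (-4)*(-4) + 5*1 + (-2)*5 + 4*(-1)
= 4 + 16 + 5 + (-10) + (-4) = 11
|a|^2 = 2^2 + (-4)^2 + 5^2 + (-2)^2 + 4^2 = 65
|b|^2 = 2^2 + (-4)^2 + 1^2 + 5^2 + (-1)^2 = 47
(a.b)^2 = 11^2 = 121
|a|^2 * |b|^2 = 65 * 47 = 3055
Result = 121 - 3055 = -2934


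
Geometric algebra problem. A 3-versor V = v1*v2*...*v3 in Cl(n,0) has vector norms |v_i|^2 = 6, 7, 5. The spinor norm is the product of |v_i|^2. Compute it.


Spinor norm N(V) = |v1|^2 * |v2|^2 * ... * |v3|^2
= 6 * 7 * 5
Running product: 6, 42, 210
N(V) = 210


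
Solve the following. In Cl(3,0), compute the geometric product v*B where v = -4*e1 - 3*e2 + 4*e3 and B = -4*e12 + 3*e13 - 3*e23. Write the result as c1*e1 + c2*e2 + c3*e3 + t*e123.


vB has grade-1 (vector) and grade-3 (trivector) parts: vB = (v _| B) + (v ^ B).
Vector part <vB>_1:
  e1: -v2*b12 - v3*b13 = -(-3)*(-4) - (4)*(3) = -24
  e2: v1*b12 - v3*b23 = (-4)*(-4) - (4)*(-3) = 28
  e3: v1*b13 + v2*b23 = (-4)*(3) + (-3)*(-3) = -3
Trivector part <vB>_3:
  e123: v1*b23 - v2*b13 + v3*b12 = (-4)*(-3) - (-3)*(3) + (4)*(-4) = 5
vB = -24*e1 + 28*e2 - 3*e3 + 5*e123


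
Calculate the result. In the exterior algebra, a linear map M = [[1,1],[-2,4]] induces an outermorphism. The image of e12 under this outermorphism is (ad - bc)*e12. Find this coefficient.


The outermorphism of a linear map f sends e1^e2 to f(e1)^f(e2).
f(e1) = 1*e1 - 2*e2
f(e2) = 1*e1 + 4*e2
f(e1) ^ f(e2) = (1*e1 - 2*e2) ^ (1*e1 + 4*e2)
= 1*4*e12 + (-2)*1*e21
= (4 - (-2))*e12
= 6*e12
Coefficient = 6


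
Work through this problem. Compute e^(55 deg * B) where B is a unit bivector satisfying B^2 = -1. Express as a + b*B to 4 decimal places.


For a unit bivector B with B^2 = -1, the exponential series gives
e^(theta*B) = cos(theta) + sin(theta)*B (the GA analogue of Euler's formula).
theta = 55 degrees = 0.959931 rad
cos(55 deg) = 0.5736
sin(55 deg) = 0.8192
exp(theta*B) = 0.5736 + 0.8192*B


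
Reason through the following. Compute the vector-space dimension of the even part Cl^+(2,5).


Even subalgebra dimension = 2^(n-1)
n = 2 + 5 = 7
2^(7 - 1) = 2^6 = 64
Verification: sum of C(7,k) for even k = 1 + 21 + 35 + 7 = 64
Result = 64


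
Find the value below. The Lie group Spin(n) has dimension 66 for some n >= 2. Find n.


dim Spin(n) = dim so(n) = n(n-1)/2.
Solve n(n-1)/2 = 66, i.e. n^2 - n - 132 = 0.
Discriminant = 1 + 8*66 = 529
n = (1 + sqrt(529))/2 = (1 + 23)/2 = 12


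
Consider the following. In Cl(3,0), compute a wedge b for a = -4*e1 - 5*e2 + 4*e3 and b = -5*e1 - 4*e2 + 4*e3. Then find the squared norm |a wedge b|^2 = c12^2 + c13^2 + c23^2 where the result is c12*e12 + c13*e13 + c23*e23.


a wedge b = (a1*b2 - a2*b1)*e12 + (a1*b3 - a3*b1)*e13 + (a2*b3 - a3*b2)*e23
e12 coeff: (-4)*(-4) - (-5)*(-5) = 16 - 25 = -9
e13 coeff: (-4)*4 - 4*(-5) = -16 - (-20) = 4
e23 coeff: (-5)*4 - 4*(-4) = -20 - (-16) = -4
|a wedge b|^2 = (-9)^2 + 4^2 + (-4)^2
= 81 + 16 + 16
= 113


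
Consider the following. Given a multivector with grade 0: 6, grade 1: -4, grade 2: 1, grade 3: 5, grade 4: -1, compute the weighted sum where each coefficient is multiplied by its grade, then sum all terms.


Grade-weighted sum = sum of grade_k * coefficient_k
0*6 = 0
1*(-4) = -4
2*1 = 2
3*5 = 15
4*(-1) = -4
Total = 0 + (-4) + 2 + 15 + (-4) = 9


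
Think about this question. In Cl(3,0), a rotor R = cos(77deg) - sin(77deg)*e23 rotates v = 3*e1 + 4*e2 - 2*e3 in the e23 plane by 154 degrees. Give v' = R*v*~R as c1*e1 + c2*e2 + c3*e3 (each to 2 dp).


Rotor R = cos(77deg) - sin(77deg)*e23
Rotation angle theta = 2 * 77 = 154 degrees in the e23 plane (e2 -> e3).
The component perpendicular to the plane (e1) is invariant: v'_1 = v1 = 3.00
cos(154deg) = -0.8988, sin(154deg) = 0.4384
v'_2 = v2*cos(theta) - v3*sin(theta) = 4*(-0.8988) - (-2)*0.4384 = -2.72
v'_3 = v2*sin(theta) + v3*cos(theta) = 4*0.4384 + (-2)*(-0.8988) = 3.55
v' = 3.00*e1 - 2.72*e2 + 3.55*e3


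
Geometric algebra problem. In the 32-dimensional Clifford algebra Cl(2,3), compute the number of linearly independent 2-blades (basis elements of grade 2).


Number of grade-k basis blades in Cl(p,q) with n = p + q is C(n, k).
n = 2 + 3 = 5
C(5, 2) = 5! / (2! * 3!)
= 120 / (2 * 6)
= 10


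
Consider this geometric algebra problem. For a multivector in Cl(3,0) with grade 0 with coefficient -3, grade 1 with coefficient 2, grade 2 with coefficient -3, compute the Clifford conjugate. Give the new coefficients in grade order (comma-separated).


Clifford conjugate sign for grade k: (-1)^(k(k+1)/2)
Grade 0: (-1)^(0*1/2) = (-1)^0 = 1, coeff -3 -> -3
Grade 1: (-1)^(1*2/2) = (-1)^1 = -1, coeff 2 -> -2
Grade 2: (-1)^(2*3/2) = (-1)^3 = -1, coeff -3 -> 3
Conjugated coefficients: -3, -2, 3


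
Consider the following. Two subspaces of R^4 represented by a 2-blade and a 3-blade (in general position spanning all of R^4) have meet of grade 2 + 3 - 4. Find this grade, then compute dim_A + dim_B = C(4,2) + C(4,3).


Meet grade = grade(A) + grade(B) - n
= 2 + 3 - 4 = 1
C(4,2) = 6
C(4,3) = 4
dim_A + dim_B = 6 + 4 = 10


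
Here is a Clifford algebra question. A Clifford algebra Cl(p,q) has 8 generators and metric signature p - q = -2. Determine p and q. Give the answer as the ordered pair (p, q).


We need p + q = 8 and p - q = -2.
Adding: 2p = 8 + (-2) = 6, so p = 3.
Then q = 8 - 3 = 5.
(p, q) = (3, 5)


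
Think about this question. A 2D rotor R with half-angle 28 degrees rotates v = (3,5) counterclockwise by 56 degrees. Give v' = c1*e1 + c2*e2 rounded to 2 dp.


Rotor R = cos(28deg) - sin(28deg)*e12
Rotation angle theta = 2 * 28 = 56 degrees
v' = R*v*~R rotates v by theta.
cos(56deg) = 0.5592, sin(56deg) = 0.8290
v'_1 = 3*cos(56deg) - 5*sin(56deg)
= 3*0.5592 - 5*0.8290
= -2.47
v'_2 = 3*sin(56deg) + 5*cos(56deg)
= 3*0.8290 + 5*0.5592
= 5.28
v' = -2.47*e1 + 5.28*e2


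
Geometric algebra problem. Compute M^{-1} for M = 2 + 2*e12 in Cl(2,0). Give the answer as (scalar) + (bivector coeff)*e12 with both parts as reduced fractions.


M = 2 + 2*e12, where e12^2 = -1.
Since M commutes with its reverse ~M = a - b*e12, M * ~M = a^2 - b^2*e12^2 = a^2 + b^2.
So M^{-1} = ~M / (a^2 + b^2) = (a - b*e12)/(a^2 + b^2).
a^2 + b^2 = 4 + 4 = 8
Scalar part = 2/8 = 1/4
Bivector coeff = -2/8 = -1/4
M^{-1} = 1/4 - 1/4*e12


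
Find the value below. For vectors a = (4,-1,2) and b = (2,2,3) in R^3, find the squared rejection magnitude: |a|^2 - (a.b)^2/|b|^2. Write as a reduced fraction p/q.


|a|^2 = 4^2 + (-1)^2 + 2^2 = 21
|b|^2 = 2^2 + 2^2 + 3^2 = 17
a . b = 4*2 + (-1)*2 + 2*3 = 12
(a.b)^2 = 12^2 = 144
|rej|^2 = 21 - 144/17
= (357 - 144)/17
= 213/17
In lowest terms: 213/17


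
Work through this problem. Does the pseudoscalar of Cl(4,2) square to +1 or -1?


The pseudoscalar I = e1...e_n (product of all n generators) of Cl(p,q) satisfies I^2 = (-1)^(q + n(n-1)/2).
p = 4, q = 2, n = p + q = 6
n(n-1)/2 = 6 * 5 / 2 = 15
Exponent = q + n(n-1)/2 = 2 + 15 = 17
I^2 = (-1)^17 = -1


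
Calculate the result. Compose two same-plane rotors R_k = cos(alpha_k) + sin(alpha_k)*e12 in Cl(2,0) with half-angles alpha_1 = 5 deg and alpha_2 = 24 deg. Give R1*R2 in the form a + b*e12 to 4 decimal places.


Same-plane rotors commute and their half-angles add:
R1*R2 = cos(a1 + a2) + sin(a1 + a2)*e12.
a1 + a2 = 5 + 24 = 29 deg
cos(29 deg) = 0.8746
sin(29 deg) = 0.4848
R1*R2 = 0.8746 + 0.4848*e12


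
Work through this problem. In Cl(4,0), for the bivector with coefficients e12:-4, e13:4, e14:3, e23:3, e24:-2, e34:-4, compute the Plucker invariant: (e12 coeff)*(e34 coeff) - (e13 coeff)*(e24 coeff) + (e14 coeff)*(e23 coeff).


Plucker relation: af - be + cd
a*f = (-4)*(-4) = 16
b*e = 4*(-2) = -8
c*d = 3*3 = 9
af - be + cd = 16 - (-8) + 9
= 33


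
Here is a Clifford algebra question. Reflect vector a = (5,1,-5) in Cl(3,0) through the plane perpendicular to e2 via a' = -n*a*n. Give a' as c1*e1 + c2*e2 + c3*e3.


Reflection formula: a' = -n*a*n, with n = e2 (unit vector, n^2 = 1).
For reflection through hyperplane perp to e2:
The component along e2 flips sign, others stay.
a = (5, 1, -5)
a' = (5, -1, -5)
a' = 5*e1 - 1*e2 - 5*e3


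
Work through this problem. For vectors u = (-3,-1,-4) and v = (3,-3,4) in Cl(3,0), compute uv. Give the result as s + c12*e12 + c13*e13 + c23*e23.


In Cl(3,0): e_i^2 = 1, e_ie_j = -e_je_i for i != j.
Scalar part = u . v = (-3)*3 + (-1)*(-3) + (-4)*4
= -9 + 3 + (-16) = -22
e12 coeff = (-3)*(-3) - (-1)*3 = 9 - (-3) = 12
e13 coeff = (-3)*4 - (-4)*3 = -12 - (-12) = 0
e23 coeff = (-1)*4 - (-4)*(-3) = -4 - 12 = -16
uv = -22 + 12*e12 + 0*e13 - 16*e23


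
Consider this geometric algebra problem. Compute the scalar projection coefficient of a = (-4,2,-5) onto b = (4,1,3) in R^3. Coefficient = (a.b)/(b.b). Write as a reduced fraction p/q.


Projection coefficient = (a . b) / (b . b)
a . b = (-4)*4 + 2*1 + (-5)*3
= -16 + 2 + (-15) = -29
b . b = 4^2 + 1^2 + 3^2
= 16 + 1 + 9 = 26
Coefficient = -29/26
In lowest terms: -29/26


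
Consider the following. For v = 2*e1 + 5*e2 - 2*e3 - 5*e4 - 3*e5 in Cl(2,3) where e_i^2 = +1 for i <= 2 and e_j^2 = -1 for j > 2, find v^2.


v^2 = sum of c_i^2 * e_i^2
Positive signature terms (e_i^2 = +1): 2^2 + 5^2 = 29
Negative signature terms (e_j^2 = -1): (-2)^2 + (-5)^2 + (-3)^2 = 38
v^2 = 29 - 38 = -9


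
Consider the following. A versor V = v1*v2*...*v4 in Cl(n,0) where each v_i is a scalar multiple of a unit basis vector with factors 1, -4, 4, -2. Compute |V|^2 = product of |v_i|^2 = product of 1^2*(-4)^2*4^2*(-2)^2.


Each vector v_i has |v_i|^2 = s_i^2
Squared scales: 1^2 = 1, (-4)^2 = 16, 4^2 = 16, (-2)^2 = 4
|V|^2 = 1 * 16 * 16 * 4
= 1024


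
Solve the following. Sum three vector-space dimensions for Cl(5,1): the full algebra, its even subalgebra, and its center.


n = 5 + 1 = 6
Total dim = 2^6 = 64
Even subalgebra dim = 2^5 = 32
n is even, so center dim = 1
Sum = 64 + 32 + 1 = 97


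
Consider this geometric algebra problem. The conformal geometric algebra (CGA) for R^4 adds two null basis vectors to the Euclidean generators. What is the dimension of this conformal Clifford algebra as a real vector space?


The conformal model of R^4 uses Cl(5,1): the 4 Euclidean generators plus two extra orthogonal generators e+ (e+^2 = +1) and e- (e-^2 = -1), from which the null vectors e0, einf are built.
Number of generators m = 4 + 2 = 6.
dim Cl(p,q) = 2^m = 2^6 = 64


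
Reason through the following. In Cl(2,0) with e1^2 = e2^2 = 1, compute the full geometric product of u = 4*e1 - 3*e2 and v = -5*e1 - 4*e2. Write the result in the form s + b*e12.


Expand: (4*e1 - 3*e2)(-5*e1 - 4*e2)
= 4*(-5)*e1e1 + 4*(-4)*e1e2 + (-3)*(-5)*e2e1 + (-3)*(-4)*e2e2
Using e1^2 = e2^2 = 1, e2e1 = -e1e2:
Scalar part s = 4*(-5) + (-3)*(-4) = -20 + 12 = -8
Bivector part b = 4*(-4) - (-3)*(-5) = -16 - 15 = -31
uv = -8 - 31*e12


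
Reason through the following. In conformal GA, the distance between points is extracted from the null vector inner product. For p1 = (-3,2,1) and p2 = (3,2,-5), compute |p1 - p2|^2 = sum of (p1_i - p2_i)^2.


p1 - p2 = (-6, 0, 6)
|p1 - p2|^2 = (-6)^2 + 0^2 + 6^2
= 36 + 0 + 36
= 72
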